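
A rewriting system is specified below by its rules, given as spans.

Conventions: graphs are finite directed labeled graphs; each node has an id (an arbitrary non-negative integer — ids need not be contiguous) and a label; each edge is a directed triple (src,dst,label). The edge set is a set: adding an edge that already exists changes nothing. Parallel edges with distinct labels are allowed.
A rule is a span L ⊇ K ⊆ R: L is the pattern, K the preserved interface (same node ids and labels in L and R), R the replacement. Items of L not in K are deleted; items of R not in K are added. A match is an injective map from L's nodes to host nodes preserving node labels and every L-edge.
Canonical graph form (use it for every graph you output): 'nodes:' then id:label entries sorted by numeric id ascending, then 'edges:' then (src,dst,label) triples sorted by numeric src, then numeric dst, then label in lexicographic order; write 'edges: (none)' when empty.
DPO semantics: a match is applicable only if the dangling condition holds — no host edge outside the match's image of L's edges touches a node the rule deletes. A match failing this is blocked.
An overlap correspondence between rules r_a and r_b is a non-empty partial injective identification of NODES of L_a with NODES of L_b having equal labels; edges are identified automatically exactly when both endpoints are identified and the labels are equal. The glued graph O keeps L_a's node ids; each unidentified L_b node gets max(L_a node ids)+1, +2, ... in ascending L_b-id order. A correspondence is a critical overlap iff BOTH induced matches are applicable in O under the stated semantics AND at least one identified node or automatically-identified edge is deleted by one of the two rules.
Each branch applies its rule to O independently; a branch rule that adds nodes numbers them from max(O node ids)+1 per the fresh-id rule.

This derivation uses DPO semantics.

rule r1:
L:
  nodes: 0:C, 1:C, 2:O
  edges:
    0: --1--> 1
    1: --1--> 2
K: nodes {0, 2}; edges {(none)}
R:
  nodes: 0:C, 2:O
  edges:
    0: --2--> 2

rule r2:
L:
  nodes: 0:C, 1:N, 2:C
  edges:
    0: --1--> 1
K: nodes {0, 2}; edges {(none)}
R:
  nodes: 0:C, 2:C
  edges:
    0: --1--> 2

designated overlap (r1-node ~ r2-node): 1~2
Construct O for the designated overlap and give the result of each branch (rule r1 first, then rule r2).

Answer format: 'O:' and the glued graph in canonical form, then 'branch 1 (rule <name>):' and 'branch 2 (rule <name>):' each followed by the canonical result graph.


O:
nodes: 0:C, 1:C, 2:O, 3:C, 4:N
edges: (0,1,1); (1,2,1); (3,4,1)
branch 1 (rule r1):
nodes: 0:C, 2:O, 3:C, 4:N
edges: (0,2,2); (3,4,1)
branch 2 (rule r2):
nodes: 0:C, 1:C, 2:O, 3:C
edges: (0,1,1); (1,2,1); (3,1,1)


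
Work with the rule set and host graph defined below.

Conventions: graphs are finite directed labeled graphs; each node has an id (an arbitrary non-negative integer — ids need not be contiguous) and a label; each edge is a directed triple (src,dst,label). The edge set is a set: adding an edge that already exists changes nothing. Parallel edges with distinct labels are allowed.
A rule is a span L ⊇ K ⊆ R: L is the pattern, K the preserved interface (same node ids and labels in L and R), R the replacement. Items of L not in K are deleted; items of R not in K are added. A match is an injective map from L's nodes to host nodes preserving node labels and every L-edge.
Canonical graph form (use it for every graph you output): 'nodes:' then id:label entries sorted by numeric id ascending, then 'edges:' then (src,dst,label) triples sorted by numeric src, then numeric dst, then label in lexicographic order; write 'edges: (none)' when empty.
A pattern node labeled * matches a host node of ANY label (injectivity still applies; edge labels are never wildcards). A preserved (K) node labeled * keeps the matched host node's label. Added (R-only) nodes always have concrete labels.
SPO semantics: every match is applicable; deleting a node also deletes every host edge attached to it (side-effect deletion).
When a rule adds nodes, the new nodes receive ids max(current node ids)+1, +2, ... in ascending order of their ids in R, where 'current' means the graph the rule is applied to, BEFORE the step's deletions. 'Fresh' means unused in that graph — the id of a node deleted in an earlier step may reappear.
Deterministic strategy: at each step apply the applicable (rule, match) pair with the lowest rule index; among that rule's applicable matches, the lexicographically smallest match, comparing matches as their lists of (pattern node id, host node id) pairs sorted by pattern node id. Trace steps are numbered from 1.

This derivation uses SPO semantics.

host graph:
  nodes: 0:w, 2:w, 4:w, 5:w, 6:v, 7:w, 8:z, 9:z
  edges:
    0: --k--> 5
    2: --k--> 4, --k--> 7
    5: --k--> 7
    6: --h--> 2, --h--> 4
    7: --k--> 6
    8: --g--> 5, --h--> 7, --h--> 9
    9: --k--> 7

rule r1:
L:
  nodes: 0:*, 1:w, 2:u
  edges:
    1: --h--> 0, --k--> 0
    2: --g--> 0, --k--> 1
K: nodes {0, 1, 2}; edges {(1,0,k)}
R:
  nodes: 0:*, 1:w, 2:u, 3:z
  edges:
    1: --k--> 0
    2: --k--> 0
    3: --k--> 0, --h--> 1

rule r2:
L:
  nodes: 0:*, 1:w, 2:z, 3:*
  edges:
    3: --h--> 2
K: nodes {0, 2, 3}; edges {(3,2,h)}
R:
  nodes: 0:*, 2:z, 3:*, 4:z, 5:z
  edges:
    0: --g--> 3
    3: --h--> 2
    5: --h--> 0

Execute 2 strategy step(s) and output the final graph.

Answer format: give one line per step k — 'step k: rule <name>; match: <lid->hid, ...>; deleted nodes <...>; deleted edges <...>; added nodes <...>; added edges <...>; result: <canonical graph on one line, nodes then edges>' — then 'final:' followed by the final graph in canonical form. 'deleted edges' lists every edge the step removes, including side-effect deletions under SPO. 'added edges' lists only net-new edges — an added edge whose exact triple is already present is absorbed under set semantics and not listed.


step 1: rule r2; match: 0->0, 1->2, 2->9, 3->8; deleted nodes 2; deleted edges (2,4,k); (2,7,k); (6,2,h); added nodes 10, 11; added edges (0,8,g); (11,0,h); result: nodes: 0:w, 4:w, 5:w, 6:v, 7:w, 8:z, 9:z, 10:z, 11:z edges: (0,5,k); (0,8,g); (5,7,k); (6,4,h); (7,6,k); (8,5,g); (8,7,h); (8,9,h); (9,7,k); (11,0,h)
step 2: rule r2; match: 0->0, 1->4, 2->9, 3->8; deleted nodes 4; deleted edges (6,4,h); added nodes 12, 13; added edges (13,0,h); result: nodes: 0:w, 5:w, 6:v, 7:w, 8:z, 9:z, 10:z, 11:z, 12:z, 13:z edges: (0,5,k); (0,8,g); (5,7,k); (7,6,k); (8,5,g); (8,7,h); (8,9,h); (9,7,k); (11,0,h); (13,0,h)
final:
nodes: 0:w, 5:w, 6:v, 7:w, 8:z, 9:z, 10:z, 11:z, 12:z, 13:z
edges: (0,5,k); (0,8,g); (5,7,k); (7,6,k); (8,5,g); (8,7,h); (8,9,h); (9,7,k); (11,0,h); (13,0,h)


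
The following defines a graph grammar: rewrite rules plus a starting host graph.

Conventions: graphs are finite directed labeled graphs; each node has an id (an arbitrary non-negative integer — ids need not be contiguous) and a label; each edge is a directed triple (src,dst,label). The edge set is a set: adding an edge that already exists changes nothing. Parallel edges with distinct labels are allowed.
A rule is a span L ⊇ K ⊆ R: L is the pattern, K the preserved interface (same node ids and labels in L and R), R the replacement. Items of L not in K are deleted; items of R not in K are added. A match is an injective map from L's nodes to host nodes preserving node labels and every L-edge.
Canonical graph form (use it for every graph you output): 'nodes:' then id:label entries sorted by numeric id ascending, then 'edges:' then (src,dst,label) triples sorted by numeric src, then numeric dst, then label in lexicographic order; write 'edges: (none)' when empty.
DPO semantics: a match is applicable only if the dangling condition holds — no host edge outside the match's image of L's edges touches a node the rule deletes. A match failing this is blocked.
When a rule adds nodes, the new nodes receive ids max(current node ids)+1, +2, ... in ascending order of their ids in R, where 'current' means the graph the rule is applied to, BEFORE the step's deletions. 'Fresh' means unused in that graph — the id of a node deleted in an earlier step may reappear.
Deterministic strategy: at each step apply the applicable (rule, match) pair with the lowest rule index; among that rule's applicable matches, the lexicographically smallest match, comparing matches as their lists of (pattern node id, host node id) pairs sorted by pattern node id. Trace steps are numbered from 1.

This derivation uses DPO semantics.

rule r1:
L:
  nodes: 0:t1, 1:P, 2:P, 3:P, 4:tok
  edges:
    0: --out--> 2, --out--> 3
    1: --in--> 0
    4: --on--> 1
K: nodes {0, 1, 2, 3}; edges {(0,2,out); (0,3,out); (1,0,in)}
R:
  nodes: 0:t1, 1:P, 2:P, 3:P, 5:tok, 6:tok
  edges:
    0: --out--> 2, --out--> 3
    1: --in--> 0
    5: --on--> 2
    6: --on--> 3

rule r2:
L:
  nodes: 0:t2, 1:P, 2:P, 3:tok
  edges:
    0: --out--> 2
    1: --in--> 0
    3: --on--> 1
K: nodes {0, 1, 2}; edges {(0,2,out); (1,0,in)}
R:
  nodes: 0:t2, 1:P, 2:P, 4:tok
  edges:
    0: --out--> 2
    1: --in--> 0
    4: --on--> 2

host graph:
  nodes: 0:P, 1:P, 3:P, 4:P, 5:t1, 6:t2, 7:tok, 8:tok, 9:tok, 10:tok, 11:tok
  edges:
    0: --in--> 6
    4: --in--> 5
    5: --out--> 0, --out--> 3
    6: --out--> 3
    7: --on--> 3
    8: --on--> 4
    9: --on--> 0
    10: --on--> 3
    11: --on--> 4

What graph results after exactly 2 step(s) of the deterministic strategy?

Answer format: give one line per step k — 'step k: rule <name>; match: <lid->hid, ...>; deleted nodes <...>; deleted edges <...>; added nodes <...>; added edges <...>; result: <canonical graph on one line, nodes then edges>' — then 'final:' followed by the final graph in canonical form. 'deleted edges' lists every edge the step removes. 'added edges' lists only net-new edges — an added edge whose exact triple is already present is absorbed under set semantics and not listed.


step 1: rule r1; match: 0->5, 1->4, 2->0, 3->3, 4->8; deleted nodes 8; deleted edges (8,4,on); added nodes 12, 13; added edges (12,0,on); (13,3,on); result: nodes: 0:P, 1:P, 3:P, 4:P, 5:t1, 6:t2, 7:tok, 9:tok, 10:tok, 11:tok, 12:tok, 13:tok edges: (0,6,in); (4,5,in); (5,0,out); (5,3,out); (6,3,out); (7,3,on); (9,0,on); (10,3,on); (11,4,on); (12,0,on); (13,3,on)
step 2: rule r1; match: 0->5, 1->4, 2->0, 3->3, 4->11; deleted nodes 11; deleted edges (11,4,on); added nodes 14, 15; added edges (14,0,on); (15,3,on); result: nodes: 0:P, 1:P, 3:P, 4:P, 5:t1, 6:t2, 7:tok, 9:tok, 10:tok, 12:tok, 13:tok, 14:tok, 15:tok edges: (0,6,in); (4,5,in); (5,0,out); (5,3,out); (6,3,out); (7,3,on); (9,0,on); (10,3,on); (12,0,on); (13,3,on); (14,0,on); (15,3,on)
final:
nodes: 0:P, 1:P, 3:P, 4:P, 5:t1, 6:t2, 7:tok, 9:tok, 10:tok, 12:tok, 13:tok, 14:tok, 15:tok
edges: (0,6,in); (4,5,in); (5,0,out); (5,3,out); (6,3,out); (7,3,on); (9,0,on); (10,3,on); (12,0,on); (13,3,on); (14,0,on); (15,3,on)


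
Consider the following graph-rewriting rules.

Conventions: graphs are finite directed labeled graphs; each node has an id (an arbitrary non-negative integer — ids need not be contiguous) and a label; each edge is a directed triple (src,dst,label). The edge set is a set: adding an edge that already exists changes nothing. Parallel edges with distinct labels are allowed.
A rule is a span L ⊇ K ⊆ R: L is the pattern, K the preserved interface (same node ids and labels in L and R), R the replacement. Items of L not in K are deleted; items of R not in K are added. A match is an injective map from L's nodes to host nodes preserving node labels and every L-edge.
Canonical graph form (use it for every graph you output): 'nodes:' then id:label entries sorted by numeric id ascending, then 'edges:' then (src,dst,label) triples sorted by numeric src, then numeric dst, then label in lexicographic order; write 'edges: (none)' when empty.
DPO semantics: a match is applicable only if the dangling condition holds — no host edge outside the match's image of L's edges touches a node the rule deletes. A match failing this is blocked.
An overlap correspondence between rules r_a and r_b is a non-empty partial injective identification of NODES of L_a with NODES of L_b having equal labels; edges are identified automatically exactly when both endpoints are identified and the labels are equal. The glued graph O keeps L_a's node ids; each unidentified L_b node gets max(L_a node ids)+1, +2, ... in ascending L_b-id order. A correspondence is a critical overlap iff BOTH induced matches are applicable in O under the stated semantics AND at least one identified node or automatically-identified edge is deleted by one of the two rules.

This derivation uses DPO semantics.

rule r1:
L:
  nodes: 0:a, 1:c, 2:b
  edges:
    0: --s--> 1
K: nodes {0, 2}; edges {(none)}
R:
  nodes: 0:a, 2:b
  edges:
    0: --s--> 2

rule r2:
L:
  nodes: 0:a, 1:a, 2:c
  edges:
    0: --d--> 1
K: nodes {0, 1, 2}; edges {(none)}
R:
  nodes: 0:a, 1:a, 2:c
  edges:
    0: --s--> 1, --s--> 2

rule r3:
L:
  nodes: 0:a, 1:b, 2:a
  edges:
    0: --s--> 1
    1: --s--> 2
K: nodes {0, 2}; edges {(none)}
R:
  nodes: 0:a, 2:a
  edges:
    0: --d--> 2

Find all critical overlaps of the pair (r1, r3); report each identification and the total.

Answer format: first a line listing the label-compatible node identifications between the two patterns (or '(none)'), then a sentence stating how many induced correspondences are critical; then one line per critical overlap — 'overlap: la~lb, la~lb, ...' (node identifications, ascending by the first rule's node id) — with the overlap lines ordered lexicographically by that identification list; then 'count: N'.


label-compatible node identifications between L(r1) and L(r3): 0~0, 0~2, 2~1
3 of the induced correspondences are critical overlaps of r1 and r3.
overlap: 0~0, 2~1
overlap: 0~2, 2~1
overlap: 2~1
count: 3


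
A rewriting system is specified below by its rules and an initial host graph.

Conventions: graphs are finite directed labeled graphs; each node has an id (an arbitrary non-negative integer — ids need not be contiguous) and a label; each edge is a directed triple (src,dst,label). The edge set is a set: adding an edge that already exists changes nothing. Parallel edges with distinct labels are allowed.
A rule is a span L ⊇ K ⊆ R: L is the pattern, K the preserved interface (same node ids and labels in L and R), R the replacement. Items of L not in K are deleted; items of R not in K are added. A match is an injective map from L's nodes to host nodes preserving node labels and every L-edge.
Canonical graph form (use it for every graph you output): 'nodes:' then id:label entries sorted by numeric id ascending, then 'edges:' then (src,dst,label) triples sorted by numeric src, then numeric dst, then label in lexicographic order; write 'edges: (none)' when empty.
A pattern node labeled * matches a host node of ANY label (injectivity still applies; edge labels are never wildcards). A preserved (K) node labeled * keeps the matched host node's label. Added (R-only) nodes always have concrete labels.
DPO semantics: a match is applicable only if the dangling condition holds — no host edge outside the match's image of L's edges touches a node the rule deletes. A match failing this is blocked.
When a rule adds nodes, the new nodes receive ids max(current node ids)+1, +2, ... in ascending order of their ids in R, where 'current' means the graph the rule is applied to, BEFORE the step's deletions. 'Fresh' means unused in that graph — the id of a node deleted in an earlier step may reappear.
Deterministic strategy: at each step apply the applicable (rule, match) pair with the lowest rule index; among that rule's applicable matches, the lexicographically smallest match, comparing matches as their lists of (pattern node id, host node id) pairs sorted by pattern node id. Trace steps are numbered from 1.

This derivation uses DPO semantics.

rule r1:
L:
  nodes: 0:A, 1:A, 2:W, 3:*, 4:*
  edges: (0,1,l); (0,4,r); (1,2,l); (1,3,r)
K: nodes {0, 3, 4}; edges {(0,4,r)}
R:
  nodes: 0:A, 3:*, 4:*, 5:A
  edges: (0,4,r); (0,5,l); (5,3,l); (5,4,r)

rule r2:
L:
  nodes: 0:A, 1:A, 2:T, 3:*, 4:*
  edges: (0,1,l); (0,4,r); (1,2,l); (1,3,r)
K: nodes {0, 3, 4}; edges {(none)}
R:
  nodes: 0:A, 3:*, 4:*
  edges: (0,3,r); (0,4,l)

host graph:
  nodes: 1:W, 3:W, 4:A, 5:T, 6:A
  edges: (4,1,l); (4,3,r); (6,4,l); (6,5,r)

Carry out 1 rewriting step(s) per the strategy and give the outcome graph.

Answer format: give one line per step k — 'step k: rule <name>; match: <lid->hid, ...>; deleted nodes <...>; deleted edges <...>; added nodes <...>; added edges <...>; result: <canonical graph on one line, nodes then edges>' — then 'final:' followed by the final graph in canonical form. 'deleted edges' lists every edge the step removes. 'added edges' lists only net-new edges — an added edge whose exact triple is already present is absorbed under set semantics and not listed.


step 1: rule r1; match: 0->6, 1->4, 2->1, 3->3, 4->5; deleted nodes 1, 4; deleted edges (4,1,l); (4,3,r); (6,4,l); added nodes 7; added edges (6,7,l); (7,3,l); (7,5,r); result: nodes: 3:W, 5:T, 6:A, 7:A edges: (6,5,r); (6,7,l); (7,3,l); (7,5,r)
final:
nodes: 3:W, 5:T, 6:A, 7:A
edges: (6,5,r); (6,7,l); (7,3,l); (7,5,r)


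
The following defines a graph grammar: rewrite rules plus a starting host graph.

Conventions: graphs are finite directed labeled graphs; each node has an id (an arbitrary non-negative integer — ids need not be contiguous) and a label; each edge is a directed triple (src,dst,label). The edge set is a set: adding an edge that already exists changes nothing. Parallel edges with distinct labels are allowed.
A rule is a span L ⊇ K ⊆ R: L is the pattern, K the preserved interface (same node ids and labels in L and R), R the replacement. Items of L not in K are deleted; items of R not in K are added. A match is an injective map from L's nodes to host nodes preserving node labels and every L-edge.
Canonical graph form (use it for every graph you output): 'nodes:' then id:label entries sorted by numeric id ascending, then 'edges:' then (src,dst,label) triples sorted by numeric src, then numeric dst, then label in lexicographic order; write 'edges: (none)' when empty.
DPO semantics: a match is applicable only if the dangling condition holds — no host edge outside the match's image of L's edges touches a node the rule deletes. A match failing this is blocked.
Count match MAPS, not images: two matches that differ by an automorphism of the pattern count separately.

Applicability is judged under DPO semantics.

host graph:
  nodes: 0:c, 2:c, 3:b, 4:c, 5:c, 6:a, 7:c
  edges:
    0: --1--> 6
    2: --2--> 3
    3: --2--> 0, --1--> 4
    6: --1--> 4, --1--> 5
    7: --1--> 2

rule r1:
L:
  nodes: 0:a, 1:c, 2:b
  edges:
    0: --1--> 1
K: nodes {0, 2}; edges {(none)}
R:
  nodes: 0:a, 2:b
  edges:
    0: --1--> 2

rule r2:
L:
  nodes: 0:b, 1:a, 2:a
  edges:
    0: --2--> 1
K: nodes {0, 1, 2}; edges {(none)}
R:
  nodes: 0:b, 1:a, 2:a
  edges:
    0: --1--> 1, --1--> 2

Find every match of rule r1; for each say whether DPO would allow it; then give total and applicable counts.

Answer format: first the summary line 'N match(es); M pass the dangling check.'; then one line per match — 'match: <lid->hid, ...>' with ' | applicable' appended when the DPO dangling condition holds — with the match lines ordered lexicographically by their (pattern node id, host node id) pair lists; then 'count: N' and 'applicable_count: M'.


2 match(es); 1 pass the dangling check.
match: 0->6, 1->4, 2->3
match: 0->6, 1->5, 2->3 | applicable
count: 2
applicable_count: 1


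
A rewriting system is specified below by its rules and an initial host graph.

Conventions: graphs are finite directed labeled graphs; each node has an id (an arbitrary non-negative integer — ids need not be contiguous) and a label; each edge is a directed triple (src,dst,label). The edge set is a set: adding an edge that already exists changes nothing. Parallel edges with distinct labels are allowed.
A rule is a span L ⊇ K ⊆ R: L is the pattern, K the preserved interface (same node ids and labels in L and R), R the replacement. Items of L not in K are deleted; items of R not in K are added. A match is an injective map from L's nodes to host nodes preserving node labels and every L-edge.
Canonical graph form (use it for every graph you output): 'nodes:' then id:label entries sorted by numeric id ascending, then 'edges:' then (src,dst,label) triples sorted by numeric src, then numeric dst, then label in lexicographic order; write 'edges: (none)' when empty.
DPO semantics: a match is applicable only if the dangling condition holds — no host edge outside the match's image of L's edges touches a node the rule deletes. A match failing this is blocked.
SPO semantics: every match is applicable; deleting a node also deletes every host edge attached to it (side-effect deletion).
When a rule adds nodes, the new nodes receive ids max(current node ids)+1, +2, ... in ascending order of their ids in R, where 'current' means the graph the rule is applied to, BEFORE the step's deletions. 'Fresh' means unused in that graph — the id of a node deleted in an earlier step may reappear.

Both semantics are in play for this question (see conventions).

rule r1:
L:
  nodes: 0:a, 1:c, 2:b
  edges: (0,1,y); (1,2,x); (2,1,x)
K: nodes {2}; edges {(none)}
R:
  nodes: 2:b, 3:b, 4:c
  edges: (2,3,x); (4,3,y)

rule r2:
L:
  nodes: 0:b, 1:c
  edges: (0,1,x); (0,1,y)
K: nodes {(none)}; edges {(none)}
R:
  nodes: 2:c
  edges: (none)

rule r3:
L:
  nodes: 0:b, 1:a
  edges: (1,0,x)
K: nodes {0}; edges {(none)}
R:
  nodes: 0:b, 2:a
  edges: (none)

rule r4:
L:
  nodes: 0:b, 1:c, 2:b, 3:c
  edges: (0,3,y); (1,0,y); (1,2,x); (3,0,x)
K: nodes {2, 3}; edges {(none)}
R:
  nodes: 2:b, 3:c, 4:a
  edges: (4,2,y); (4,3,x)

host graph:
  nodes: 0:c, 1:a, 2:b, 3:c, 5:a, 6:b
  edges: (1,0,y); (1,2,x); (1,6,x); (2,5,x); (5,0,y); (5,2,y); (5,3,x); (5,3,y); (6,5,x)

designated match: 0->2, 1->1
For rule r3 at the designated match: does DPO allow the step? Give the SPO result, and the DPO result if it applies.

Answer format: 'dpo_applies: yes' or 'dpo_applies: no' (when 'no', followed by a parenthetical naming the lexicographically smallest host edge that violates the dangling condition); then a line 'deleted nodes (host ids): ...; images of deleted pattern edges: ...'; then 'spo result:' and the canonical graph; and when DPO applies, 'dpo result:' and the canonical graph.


dpo_applies: no
(the rule deletes node 1, which keeps host edge (1,0,y) outside the match image — the dangling condition fails, DPO blocks; SPO proceeds and side-deletes such edges)
deleted nodes (host ids): 1; images of deleted pattern edges: (1,2,x)
spo result:
nodes: 0:c, 2:b, 3:c, 5:a, 6:b, 7:a
edges: (2,5,x); (5,0,y); (5,2,y); (5,3,x); (5,3,y); (6,5,x)


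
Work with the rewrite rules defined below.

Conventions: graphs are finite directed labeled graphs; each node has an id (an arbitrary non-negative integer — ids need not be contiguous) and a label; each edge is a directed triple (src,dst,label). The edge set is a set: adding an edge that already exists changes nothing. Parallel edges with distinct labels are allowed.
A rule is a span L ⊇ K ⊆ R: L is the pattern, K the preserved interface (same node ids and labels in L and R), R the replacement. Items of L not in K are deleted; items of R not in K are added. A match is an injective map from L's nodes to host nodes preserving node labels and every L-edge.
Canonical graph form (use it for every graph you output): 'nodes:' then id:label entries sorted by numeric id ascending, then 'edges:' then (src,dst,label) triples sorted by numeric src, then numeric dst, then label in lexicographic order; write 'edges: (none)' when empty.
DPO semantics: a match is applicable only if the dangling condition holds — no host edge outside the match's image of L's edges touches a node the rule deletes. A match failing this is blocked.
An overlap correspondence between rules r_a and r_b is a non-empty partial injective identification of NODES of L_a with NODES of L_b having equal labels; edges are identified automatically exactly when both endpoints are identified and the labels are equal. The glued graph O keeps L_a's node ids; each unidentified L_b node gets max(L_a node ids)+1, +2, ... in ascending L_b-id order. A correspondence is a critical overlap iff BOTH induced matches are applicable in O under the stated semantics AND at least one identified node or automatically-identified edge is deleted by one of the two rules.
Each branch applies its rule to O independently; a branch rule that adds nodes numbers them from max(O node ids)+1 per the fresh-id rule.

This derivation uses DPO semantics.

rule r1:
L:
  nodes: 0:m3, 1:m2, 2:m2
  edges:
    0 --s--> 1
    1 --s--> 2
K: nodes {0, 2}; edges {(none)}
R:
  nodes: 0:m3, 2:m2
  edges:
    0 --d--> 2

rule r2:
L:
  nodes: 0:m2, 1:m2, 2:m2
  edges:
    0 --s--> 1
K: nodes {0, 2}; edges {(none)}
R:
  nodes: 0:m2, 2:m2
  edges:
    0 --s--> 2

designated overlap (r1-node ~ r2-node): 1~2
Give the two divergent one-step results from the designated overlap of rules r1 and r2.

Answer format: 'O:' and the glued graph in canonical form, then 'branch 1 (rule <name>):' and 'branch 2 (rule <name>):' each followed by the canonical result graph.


O:
nodes: 0:m3, 1:m2, 2:m2, 3:m2, 4:m2
edges: (0,1,s); (1,2,s); (3,4,s)
branch 1 (rule r1):
nodes: 0:m3, 2:m2, 3:m2, 4:m2
edges: (0,2,d); (3,4,s)
branch 2 (rule r2):
nodes: 0:m3, 1:m2, 2:m2, 3:m2
edges: (0,1,s); (1,2,s); (3,1,s)


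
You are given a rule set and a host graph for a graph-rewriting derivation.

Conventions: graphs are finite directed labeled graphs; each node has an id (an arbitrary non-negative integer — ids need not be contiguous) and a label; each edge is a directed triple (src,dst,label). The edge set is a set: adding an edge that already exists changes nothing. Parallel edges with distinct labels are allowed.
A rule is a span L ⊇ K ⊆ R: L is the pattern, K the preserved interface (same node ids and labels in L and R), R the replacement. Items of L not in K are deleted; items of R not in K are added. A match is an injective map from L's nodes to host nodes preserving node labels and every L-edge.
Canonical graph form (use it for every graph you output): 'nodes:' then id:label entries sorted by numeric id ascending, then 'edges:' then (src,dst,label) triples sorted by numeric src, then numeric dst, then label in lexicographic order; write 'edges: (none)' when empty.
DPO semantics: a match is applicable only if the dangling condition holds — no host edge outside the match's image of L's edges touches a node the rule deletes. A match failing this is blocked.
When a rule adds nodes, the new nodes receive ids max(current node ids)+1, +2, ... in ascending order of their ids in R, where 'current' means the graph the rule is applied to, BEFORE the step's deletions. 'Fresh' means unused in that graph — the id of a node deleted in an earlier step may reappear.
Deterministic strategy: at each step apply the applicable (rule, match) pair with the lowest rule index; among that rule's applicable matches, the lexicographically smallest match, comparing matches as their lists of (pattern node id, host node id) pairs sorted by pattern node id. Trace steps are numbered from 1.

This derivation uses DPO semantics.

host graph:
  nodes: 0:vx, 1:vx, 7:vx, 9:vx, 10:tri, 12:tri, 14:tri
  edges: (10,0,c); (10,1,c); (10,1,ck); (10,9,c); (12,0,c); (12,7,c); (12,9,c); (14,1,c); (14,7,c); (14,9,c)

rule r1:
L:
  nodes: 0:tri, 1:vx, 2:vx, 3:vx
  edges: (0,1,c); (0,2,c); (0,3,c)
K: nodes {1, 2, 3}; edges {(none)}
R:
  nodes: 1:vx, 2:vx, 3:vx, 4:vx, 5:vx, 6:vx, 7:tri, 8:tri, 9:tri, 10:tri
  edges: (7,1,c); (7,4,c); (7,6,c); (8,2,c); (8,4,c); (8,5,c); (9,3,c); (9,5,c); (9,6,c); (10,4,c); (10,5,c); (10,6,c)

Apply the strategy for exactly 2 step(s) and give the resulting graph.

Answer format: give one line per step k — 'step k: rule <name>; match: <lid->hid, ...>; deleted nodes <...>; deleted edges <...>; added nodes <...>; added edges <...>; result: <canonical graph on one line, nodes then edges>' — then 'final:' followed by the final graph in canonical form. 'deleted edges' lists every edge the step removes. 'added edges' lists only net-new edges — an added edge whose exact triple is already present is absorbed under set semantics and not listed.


step 1: rule r1; match: 0->12, 1->0, 2->7, 3->9; deleted nodes 12; deleted edges (12,0,c); (12,7,c); (12,9,c); added nodes 15, 16, 17, 18, 19, 20, 21; added edges (18,0,c); (18,15,c); (18,17,c); (19,7,c); (19,15,c); (19,16,c); (20,9,c); (20,16,c); (20,17,c); (21,15,c); (21,16,c); (21,17,c); result: nodes: 0:vx, 1:vx, 7:vx, 9:vx, 10:tri, 14:tri, 15:vx, 16:vx, 17:vx, 18:tri, 19:tri, 20:tri, 21:tri edges: (10,0,c); (10,1,c); (10,1,ck); (10,9,c); (14,1,c); (14,7,c); (14,9,c); (18,0,c); (18,15,c); (18,17,c); (19,7,c); (19,15,c); (19,16,c); (20,9,c); (20,16,c); (20,17,c); (21,15,c); (21,16,c); (21,17,c)
step 2: rule r1; match: 0->14, 1->1, 2->7, 3->9; deleted nodes 14; deleted edges (14,1,c); (14,7,c); (14,9,c); added nodes 22, 23, 24, 25, 26, 27, 28; added edges (25,1,c); (25,22,c); (25,24,c); (26,7,c); (26,22,c); (26,23,c); (27,9,c); (27,23,c); (27,24,c); (28,22,c); (28,23,c); (28,24,c); result: nodes: 0:vx, 1:vx, 7:vx, 9:vx, 10:tri, 15:vx, 16:vx, 17:vx, 18:tri, 19:tri, 20:tri, 21:tri, 22:vx, 23:vx, 24:vx, 25:tri, 26:tri, 27:tri, 28:tri edges: (10,0,c); (10,1,c); (10,1,ck); (10,9,c); (18,0,c); (18,15,c); (18,17,c); (19,7,c); (19,15,c); (19,16,c); (20,9,c); (20,16,c); (20,17,c); (21,15,c); (21,16,c); (21,17,c); (25,1,c); (25,22,c); (25,24,c); (26,7,c); (26,22,c); (26,23,c); (27,9,c); (27,23,c); (27,24,c); (28,22,c); (28,23,c); (28,24,c)
final:
nodes: 0:vx, 1:vx, 7:vx, 9:vx, 10:tri, 15:vx, 16:vx, 17:vx, 18:tri, 19:tri, 20:tri, 21:tri, 22:vx, 23:vx, 24:vx, 25:tri, 26:tri, 27:tri, 28:tri
edges: (10,0,c); (10,1,c); (10,1,ck); (10,9,c); (18,0,c); (18,15,c); (18,17,c); (19,7,c); (19,15,c); (19,16,c); (20,9,c); (20,16,c); (20,17,c); (21,15,c); (21,16,c); (21,17,c); (25,1,c); (25,22,c); (25,24,c); (26,7,c); (26,22,c); (26,23,c); (27,9,c); (27,23,c); (27,24,c); (28,22,c); (28,23,c); (28,24,c)


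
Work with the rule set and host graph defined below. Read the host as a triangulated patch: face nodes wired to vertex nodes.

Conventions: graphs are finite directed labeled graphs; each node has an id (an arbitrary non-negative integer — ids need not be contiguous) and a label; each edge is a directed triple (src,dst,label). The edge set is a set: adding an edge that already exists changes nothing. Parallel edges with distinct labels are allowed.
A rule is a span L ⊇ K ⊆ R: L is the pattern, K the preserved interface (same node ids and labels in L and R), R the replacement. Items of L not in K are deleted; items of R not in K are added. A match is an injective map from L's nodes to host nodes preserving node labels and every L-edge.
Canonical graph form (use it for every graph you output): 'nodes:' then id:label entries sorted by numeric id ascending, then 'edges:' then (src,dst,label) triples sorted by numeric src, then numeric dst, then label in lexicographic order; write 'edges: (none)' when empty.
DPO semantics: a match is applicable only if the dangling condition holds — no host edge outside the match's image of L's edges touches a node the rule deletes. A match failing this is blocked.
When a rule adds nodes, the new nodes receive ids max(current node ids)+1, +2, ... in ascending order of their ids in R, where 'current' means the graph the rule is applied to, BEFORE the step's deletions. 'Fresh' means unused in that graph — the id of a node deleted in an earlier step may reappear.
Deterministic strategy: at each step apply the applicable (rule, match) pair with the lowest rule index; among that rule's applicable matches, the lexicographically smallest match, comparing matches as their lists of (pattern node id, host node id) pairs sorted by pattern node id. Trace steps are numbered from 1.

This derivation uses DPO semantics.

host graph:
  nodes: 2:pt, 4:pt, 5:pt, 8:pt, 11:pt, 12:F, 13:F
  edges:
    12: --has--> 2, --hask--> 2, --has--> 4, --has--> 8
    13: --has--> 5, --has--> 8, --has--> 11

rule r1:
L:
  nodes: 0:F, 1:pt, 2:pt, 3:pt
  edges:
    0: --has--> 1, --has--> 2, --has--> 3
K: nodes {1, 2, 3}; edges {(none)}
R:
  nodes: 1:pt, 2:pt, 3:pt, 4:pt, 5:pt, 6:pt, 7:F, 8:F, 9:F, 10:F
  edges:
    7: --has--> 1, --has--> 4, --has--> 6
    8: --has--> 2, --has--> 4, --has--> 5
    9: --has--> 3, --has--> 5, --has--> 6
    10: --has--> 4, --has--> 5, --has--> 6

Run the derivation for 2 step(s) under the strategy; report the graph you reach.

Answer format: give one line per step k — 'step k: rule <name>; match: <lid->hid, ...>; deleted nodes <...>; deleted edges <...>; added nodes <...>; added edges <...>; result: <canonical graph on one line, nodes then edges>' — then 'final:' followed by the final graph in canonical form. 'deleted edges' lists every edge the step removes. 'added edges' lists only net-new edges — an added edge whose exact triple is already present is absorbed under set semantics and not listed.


step 1: rule r1; match: 0->13, 1->5, 2->8, 3->11; deleted nodes 13; deleted edges (13,5,has); (13,8,has); (13,11,has); added nodes 14, 15, 16, 17, 18, 19, 20; added edges (17,5,has); (17,14,has); (17,16,has); (18,8,has); (18,14,has); (18,15,has); (19,11,has); (19,15,has); (19,16,has); (20,14,has); (20,15,has); (20,16,has); result: nodes: 2:pt, 4:pt, 5:pt, 8:pt, 11:pt, 12:F, 14:pt, 15:pt, 16:pt, 17:F, 18:F, 19:F, 20:F edges: (12,2,has); (12,2,hask); (12,4,has); (12,8,has); (17,5,has); (17,14,has); (17,16,has); (18,8,has); (18,14,has); (18,15,has); (19,11,has); (19,15,has); (19,16,has); (20,14,has); (20,15,has); (20,16,has)
step 2: rule r1; match: 0->17, 1->5, 2->14, 3->16; deleted nodes 17; deleted edges (17,5,has); (17,14,has); (17,16,has); added nodes 21, 22, 23, 24, 25, 26, 27; added edges (24,5,has); (24,21,has); (24,23,has); (25,14,has); (25,21,has); (25,22,has); (26,16,has); (26,22,has); (26,23,has); (27,21,has); (27,22,has); (27,23,has); result: nodes: 2:pt, 4:pt, 5:pt, 8:pt, 11:pt, 12:F, 14:pt, 15:pt, 16:pt, 18:F, 19:F, 20:F, 21:pt, 22:pt, 23:pt, 24:F, 25:F, 26:F, 27:F edges: (12,2,has); (12,2,hask); (12,4,has); (12,8,has); (18,8,has); (18,14,has); (18,15,has); (19,11,has); (19,15,has); (19,16,has); (20,14,has); (20,15,has); (20,16,has); (24,5,has); (24,21,has); (24,23,has); (25,14,has); (25,21,has); (25,22,has); (26,16,has); (26,22,has); (26,23,has); (27,21,has); (27,22,has); (27,23,has)
final:
nodes: 2:pt, 4:pt, 5:pt, 8:pt, 11:pt, 12:F, 14:pt, 15:pt, 16:pt, 18:F, 19:F, 20:F, 21:pt, 22:pt, 23:pt, 24:F, 25:F, 26:F, 27:F
edges: (12,2,has); (12,2,hask); (12,4,has); (12,8,has); (18,8,has); (18,14,has); (18,15,has); (19,11,has); (19,15,has); (19,16,has); (20,14,has); (20,15,has); (20,16,has); (24,5,has); (24,21,has); (24,23,has); (25,14,has); (25,21,has); (25,22,has); (26,16,has); (26,22,has); (26,23,has); (27,21,has); (27,22,has); (27,23,has)


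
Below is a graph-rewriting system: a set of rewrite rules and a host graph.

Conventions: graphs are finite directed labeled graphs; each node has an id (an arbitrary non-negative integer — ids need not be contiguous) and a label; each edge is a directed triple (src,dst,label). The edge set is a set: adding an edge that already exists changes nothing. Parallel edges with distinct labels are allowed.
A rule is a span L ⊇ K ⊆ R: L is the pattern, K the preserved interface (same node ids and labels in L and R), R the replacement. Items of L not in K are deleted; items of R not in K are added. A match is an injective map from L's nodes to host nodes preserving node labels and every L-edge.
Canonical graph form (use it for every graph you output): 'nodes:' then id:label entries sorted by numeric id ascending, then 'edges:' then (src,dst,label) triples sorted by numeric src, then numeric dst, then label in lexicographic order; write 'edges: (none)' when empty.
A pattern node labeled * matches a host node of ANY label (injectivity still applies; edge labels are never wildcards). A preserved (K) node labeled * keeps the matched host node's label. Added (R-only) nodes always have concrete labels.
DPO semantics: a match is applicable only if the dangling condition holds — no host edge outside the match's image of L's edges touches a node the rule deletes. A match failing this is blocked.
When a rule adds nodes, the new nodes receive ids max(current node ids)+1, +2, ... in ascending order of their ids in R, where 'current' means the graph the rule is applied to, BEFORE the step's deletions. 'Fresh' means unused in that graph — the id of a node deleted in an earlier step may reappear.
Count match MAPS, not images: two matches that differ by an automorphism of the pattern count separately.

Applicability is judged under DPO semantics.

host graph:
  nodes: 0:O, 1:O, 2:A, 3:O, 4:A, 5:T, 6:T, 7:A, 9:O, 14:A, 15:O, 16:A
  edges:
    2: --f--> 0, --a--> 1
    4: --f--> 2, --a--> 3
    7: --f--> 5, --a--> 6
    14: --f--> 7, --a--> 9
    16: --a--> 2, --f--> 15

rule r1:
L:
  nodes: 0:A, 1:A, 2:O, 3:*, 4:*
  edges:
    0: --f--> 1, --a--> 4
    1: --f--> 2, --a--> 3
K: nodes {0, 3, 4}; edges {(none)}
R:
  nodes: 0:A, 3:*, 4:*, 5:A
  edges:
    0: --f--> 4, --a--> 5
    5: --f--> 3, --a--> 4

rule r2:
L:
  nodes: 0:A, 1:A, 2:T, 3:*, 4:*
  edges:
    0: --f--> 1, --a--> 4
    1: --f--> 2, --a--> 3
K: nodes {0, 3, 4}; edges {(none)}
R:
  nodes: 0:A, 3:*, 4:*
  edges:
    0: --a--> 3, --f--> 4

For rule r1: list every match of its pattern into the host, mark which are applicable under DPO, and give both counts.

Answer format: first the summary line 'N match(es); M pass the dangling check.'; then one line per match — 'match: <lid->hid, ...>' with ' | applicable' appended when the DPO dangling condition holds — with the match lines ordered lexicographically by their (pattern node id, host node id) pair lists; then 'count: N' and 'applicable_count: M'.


1 match(es); 0 pass the dangling check.
match: 0->4, 1->2, 2->0, 3->1, 4->3
count: 1
applicable_count: 0


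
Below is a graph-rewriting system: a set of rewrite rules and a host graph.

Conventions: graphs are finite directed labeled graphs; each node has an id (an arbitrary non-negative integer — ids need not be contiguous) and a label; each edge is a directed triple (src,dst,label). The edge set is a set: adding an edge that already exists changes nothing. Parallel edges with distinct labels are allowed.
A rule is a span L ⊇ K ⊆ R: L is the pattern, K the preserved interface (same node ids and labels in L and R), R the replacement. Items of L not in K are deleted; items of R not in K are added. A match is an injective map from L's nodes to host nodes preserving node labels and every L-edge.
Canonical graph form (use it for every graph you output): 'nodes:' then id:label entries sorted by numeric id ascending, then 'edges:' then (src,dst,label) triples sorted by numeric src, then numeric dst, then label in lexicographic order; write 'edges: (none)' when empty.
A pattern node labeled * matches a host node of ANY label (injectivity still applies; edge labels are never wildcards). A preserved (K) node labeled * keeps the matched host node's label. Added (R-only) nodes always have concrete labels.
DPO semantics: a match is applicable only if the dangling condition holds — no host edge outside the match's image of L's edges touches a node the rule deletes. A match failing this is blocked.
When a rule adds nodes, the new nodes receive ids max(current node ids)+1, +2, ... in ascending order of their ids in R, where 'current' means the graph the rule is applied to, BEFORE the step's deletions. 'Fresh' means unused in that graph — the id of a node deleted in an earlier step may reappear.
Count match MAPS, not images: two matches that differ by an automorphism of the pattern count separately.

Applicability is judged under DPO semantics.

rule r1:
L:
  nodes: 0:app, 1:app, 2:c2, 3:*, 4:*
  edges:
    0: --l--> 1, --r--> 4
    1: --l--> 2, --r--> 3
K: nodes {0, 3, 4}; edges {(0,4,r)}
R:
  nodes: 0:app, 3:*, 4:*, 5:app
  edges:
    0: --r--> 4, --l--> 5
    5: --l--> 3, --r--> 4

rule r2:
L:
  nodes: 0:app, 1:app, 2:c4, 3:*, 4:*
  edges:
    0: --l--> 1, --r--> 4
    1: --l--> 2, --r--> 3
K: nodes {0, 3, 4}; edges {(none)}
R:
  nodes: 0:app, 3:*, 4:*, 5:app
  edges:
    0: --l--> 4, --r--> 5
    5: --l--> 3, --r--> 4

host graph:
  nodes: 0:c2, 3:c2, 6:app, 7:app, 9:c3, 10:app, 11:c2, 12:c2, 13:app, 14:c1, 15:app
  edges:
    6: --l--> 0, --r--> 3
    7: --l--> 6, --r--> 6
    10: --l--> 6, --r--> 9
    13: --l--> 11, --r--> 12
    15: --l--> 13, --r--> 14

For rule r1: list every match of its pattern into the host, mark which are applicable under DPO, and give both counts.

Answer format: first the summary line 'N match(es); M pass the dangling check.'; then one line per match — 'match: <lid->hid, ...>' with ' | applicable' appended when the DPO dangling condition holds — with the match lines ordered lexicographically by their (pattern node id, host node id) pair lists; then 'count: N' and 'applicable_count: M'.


2 match(es); 1 pass the dangling check.
match: 0->10, 1->6, 2->0, 3->3, 4->9
match: 0->15, 1->13, 2->11, 3->12, 4->14 | applicable
count: 2
applicable_count: 1
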